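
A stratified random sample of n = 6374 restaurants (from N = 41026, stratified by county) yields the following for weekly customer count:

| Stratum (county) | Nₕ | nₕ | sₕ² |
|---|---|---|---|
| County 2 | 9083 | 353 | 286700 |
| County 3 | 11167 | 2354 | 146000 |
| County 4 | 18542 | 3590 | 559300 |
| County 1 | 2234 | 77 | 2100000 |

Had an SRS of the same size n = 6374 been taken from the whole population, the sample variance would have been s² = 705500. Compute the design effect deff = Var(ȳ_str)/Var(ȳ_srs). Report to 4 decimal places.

1.5578

Var(ȳ_str) = Σ Wₕ²(1−fₕ)sₕ²/nₕ with Wₕ = Nₕ/41026:
  County 2: (9083/41026)²·(1−353/9083)·286700/353 = 38.262927
  County 3: (11167/41026)²·(1−2354/11167)·146000/2354 = 3.6265054
  County 4: (18542/41026)²·(1−3590/18542)·559300/3590 = 25.661845
  County 1: (2234/41026)²·(1−77/2234)·2100000/77 = 78.08067
  → Var(ȳ_str) = 145.63195.
Var(ȳ_srs) = (1 − 6374/41026)·705500/6374 = 93.487617.
deff = 145.63195 / 93.487617 = 1.5578.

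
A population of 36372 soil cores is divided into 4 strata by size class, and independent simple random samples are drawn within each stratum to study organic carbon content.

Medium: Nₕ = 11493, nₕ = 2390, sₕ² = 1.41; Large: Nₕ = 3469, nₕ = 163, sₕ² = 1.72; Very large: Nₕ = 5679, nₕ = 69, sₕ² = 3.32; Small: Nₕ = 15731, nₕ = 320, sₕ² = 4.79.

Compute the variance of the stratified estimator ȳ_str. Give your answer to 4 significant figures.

0.004040

Var(ȳ_str) = Σₕ Wₕ²(1 − fₕ)sₕ²/nₕ with Wₕ = Nₕ/N, N = 36372.
Medium: Wₕ = 0.31598482; term = 0.31598482²·(1 − 0.20795267)·1.41/2390 = 4.6655709 × 10^-5.
Large: Wₕ = 0.09537556; term = 0.09537556²·(1 − 0.04698760)·1.72/163 = 9.1477361 × 10^-5.
Very large: Wₕ = 0.15613659; term = 0.15613659²·(1 − 0.01215003)·3.32/69 = 0.001158749.
Small: Wₕ = 0.43250302; term = 0.43250302²·(1 − 0.02034200)·4.79/320 = 0.002743079.
Sum = 0.0040399611.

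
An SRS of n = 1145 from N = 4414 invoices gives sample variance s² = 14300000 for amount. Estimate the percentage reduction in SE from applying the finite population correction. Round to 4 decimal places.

f = n/N = 1145/4414 = 0.25940190.
SE_no-fpc = √(s²/n) = 111.75457; SE_fpc = √((1−f)s²/n) = 96.173755.
Ratio = √(1−f) = 0.86058009. Reduction = 100·(1 − 0.86058009) = 13.9420%.

13.9420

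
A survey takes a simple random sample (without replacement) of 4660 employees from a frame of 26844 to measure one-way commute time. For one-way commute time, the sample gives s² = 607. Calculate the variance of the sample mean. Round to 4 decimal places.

Under SRS without replacement, Var(ȳ) = (1 − f)·s²/n with f = n/N = 4660/26844 = 0.17359559.
Var(ȳ) = (1 − 0.17359559)·607/4660 = 0.82640441·0.13025751 = 0.10764538.

0.1076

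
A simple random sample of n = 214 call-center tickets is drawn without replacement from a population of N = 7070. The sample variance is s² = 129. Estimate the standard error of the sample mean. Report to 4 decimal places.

0.7646

Under SRS without replacement, Var(ȳ) = (1 − f)·s²/n with f = n/N = 214/7070 = 0.03026874.
Var(ȳ) = (1 − 0.03026874)·129/214 = 0.96973126·0.60280374 = 0.58455763.
SE(ȳ) = √(0.58455763) = 0.7646.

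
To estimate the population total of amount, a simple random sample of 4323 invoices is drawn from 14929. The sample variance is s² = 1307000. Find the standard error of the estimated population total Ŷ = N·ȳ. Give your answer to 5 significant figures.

218790

Var(Ŷ) = N²·Var(ȳ) = N²·(1 − n/N)·s²/n.
f = 4323/14929 = 0.28957063; Var(ȳ) = 0.71042937·1307000/4323 = 214.78861.
Var(Ŷ) = 14929² · 214.78861 = 4.787102 × 10^10.
SE(Ŷ) = √(4.787102 × 10^10) = 218790.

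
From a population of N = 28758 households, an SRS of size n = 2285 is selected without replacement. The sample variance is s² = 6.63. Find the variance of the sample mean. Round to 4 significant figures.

0.002671

Under SRS without replacement, Var(ȳ) = (1 − f)·s²/n with f = n/N = 2285/28758 = 0.07945615.
Var(ȳ) = (1 − 0.07945615)·6.63/2285 = 0.92054385·0.0029015317 = 0.0026709872.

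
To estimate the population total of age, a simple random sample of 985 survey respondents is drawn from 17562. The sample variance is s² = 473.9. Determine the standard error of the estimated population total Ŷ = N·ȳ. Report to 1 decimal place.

Var(Ŷ) = N²·Var(ȳ) = N²·(1 − n/N)·s²/n.
f = 985/17562 = 0.05608701; Var(ȳ) = 0.94391299·473.9/985 = 0.45413235.
Var(Ŷ) = 17562² · 0.45413235 = 1.4006525 × 10^8.
SE(Ŷ) = √(1.4006525 × 10^8) = 11834.9.

11834.9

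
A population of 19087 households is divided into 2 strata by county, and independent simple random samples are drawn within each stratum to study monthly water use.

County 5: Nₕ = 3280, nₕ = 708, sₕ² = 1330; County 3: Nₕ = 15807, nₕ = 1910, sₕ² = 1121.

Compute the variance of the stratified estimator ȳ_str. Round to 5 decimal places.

0.39739

Var(ȳ_str) = Σₕ Wₕ²(1 − fₕ)sₕ²/nₕ with Wₕ = Nₕ/N, N = 19087.
County 5: Wₕ = 0.17184471; term = 0.17184471²·(1 − 0.21585366)·1330/708 = 0.043499858.
County 3: Wₕ = 0.82815529; term = 0.82815529²·(1 − 0.12083254)·1121/1910 = 0.35388928.
Sum = 0.39738914.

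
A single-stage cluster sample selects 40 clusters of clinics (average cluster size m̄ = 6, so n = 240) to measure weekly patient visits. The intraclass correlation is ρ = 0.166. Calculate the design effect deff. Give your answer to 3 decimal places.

1.830

deff = 1 + (6 − 1)·0.166 = 1 + 0.83 = 1.83.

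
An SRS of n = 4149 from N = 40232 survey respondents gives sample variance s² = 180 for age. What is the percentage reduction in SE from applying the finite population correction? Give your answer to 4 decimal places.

f = n/N = 4149/40232 = 0.10312686.
SE_no-fpc = √(s²/n) = 0.20828814; SE_fpc = √((1−f)s²/n) = 0.19725592.
Ratio = √(1−f) = 0.94703386. Reduction = 100·(1 − 0.94703386) = 5.2966%.

5.2966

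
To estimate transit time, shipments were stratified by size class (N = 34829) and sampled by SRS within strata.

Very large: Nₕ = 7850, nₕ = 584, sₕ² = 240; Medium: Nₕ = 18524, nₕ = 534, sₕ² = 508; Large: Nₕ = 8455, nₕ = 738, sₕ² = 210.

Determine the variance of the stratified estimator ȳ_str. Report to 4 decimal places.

Var(ȳ_str) = Σₕ Wₕ²(1 − fₕ)sₕ²/nₕ with Wₕ = Nₕ/N, N = 34829.
Very large: Wₕ = 0.22538689; term = 0.22538689²·(1 − 0.07439490)·240/584 = 0.019323306.
Medium: Wₕ = 0.53185564; term = 0.53185564²·(1 − 0.02882747)·508/534 = 0.2613403.
Large: Wₕ = 0.24275747; term = 0.24275747²·(1 − 0.08728563)·210/738 = 0.015305342.
Sum = 0.29596895.

0.2960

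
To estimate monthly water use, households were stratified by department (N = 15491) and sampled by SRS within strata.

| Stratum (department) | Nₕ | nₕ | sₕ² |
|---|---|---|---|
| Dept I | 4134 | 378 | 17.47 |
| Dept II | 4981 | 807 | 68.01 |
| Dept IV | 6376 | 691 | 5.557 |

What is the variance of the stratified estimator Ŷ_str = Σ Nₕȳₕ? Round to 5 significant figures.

2.7613 × 10^6

Var(Ŷ_str) = Σₕ Nₕ²(1 − fₕ)sₕ²/nₕ.
Dept I: 4134²·(1 − 378/4134)·17.47/378 = 717624.34.
Dept II: 4981²·(1 − 807/4981)·68.01/807 = 1.7521377 × 10^6.
Dept IV: 6376²·(1 − 691/6376)·5.557/691 = 291501.72.
Sum = 2.7612638 × 10^6.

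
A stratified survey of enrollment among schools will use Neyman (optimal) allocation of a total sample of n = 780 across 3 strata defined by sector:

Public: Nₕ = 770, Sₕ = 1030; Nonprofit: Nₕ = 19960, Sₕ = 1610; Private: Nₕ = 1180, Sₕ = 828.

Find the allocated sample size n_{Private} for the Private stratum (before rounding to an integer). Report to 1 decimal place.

22.5

Neyman allocation: nₕ = n·NₕSₕ / Σⱼ NⱼSⱼ.
Σ NⱼSⱼ = 770·1030 + 19960·1610 + 1180·828 = 3.390574 × 10^7.
n_{Private} = 780·1180·828 / (3.390574 × 10^7) = 22.5.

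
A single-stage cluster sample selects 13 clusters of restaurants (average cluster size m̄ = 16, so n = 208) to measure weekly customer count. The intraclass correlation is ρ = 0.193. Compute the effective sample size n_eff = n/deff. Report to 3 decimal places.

deff = 1 + (16 − 1)·0.193 = 1 + 2.895 = 3.895.
n_eff = 208 / 3.895 = 53.402.

53.402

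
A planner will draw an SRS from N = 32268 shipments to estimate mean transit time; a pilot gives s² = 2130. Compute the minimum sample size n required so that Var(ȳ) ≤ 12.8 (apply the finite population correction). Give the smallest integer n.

166

Without fpc, n₀ = s²/D = 2130/12.8 = 166.4062.
With fpc, (1 − n/N)·s²/n ≤ D requires n ≥ n₀/(1 + n₀/N) = 166.4062/(1 + 166.4062/32268) = 165.5524.
Rounding up, n = 166.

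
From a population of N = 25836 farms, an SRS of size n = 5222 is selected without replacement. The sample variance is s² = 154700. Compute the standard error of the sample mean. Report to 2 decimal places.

Under SRS without replacement, Var(ȳ) = (1 − f)·s²/n with f = n/N = 5222/25836 = 0.20212107.
Var(ȳ) = (1 − 0.20212107)·154700/5222 = 0.79787893·29.624665 = 23.636896.
SE(ȳ) = √(23.636896) = 4.86.

4.86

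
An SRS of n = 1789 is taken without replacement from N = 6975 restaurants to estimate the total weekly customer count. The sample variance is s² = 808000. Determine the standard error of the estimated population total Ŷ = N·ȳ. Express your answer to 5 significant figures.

Var(Ŷ) = N²·Var(ȳ) = N²·(1 − n/N)·s²/n.
f = 1789/6975 = 0.25648746; Var(ȳ) = 0.74351254·808000/1789 = 335.80667.
Var(Ŷ) = 6975² · 335.80667 = 1.6337204 × 10^10.
SE(Ŷ) = √(1.6337204 × 10^10) = 127820.

127820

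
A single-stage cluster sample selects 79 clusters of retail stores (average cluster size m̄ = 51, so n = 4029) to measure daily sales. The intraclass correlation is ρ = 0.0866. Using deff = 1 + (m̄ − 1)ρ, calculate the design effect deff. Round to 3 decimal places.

deff = 1 + (51 − 1)·0.0866 = 1 + 4.33 = 5.33.

5.330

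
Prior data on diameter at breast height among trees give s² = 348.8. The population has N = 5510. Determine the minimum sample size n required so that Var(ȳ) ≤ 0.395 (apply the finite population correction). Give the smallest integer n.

762

Without fpc, n₀ = s²/D = 348.8/0.395 = 883.0380.
With fpc, (1 − n/N)·s²/n ≤ D requires n ≥ n₀/(1 + n₀/N) = 883.0380/(1 + 883.0380/5510) = 761.0684.
Rounding up, n = 762.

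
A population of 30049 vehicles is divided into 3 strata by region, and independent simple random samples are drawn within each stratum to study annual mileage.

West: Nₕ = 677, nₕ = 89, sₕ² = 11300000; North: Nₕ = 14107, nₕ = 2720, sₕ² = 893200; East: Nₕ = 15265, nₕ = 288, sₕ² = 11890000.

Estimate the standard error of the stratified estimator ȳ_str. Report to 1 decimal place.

Var(ȳ_str) = Σₕ Wₕ²(1 − fₕ)sₕ²/nₕ with Wₕ = Nₕ/N, N = 30049.
West: Wₕ = 0.02252987; term = 0.02252987²·(1 − 0.13146233)·11300000/89 = 55.975036.
North: Wₕ = 0.46946654; term = 0.46946654²·(1 − 0.19281208)·893200/2720 = 58.420296.
East: Wₕ = 0.50800359; term = 0.50800359²·(1 − 0.01886669)·11890000/288 = 10453.241.
Sum = 10567.636.
SE = √(10567.636) = 102.8.

102.8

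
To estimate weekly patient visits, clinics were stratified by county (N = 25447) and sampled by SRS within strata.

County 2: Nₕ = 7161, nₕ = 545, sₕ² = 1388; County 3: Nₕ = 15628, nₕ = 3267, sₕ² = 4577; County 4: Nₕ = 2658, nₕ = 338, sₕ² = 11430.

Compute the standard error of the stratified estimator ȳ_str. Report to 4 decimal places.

0.9624

Var(ȳ_str) = Σₕ Wₕ²(1 − fₕ)sₕ²/nₕ with Wₕ = Nₕ/N, N = 25447.
County 2: Wₕ = 0.28140842; term = 0.28140842²·(1 − 0.07610669)·1388/545 = 0.18633265.
County 3: Wₕ = 0.61413919; term = 0.61413919²·(1 − 0.20904786)·4577/3267 = 0.41794161.
County 4: Wₕ = 0.10445239; term = 0.10445239²·(1 − 0.12716328)·11430/338 = 0.32203221.
Sum = 0.92630647.
SE = √(0.92630647) = 0.9624.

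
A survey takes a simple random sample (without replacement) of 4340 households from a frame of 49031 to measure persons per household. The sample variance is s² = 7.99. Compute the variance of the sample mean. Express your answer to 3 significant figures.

0.00168

Under SRS without replacement, Var(ȳ) = (1 − f)·s²/n with f = n/N = 4340/49031 = 0.08851543.
Var(ȳ) = (1 − 0.08851543)·7.99/4340 = 0.91148457·0.0018410138 = 0.0016780557.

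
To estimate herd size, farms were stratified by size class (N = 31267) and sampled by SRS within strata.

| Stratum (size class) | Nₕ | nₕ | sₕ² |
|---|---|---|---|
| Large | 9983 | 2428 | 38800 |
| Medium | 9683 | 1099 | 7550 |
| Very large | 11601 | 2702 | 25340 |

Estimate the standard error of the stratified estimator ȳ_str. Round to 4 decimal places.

1.6755

Var(ȳ_str) = Σₕ Wₕ²(1 − fₕ)sₕ²/nₕ with Wₕ = Nₕ/N, N = 31267.
Large: Wₕ = 0.31928231; term = 0.31928231²·(1 − 0.24321346)·38800/2428 = 1.2328384.
Medium: Wₕ = 0.30968753; term = 0.30968753²·(1 − 0.11349788)·7550/1099 = 0.58408556.
Very large: Wₕ = 0.37103016; term = 0.37103016²·(1 − 0.23291096)·25340/2702 = 0.99034263.
Sum = 2.8072666.
SE = √(2.8072666) = 1.6755.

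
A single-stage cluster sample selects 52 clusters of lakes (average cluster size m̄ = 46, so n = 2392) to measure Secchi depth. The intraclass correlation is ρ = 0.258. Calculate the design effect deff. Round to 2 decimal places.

deff = 1 + (46 − 1)·0.258 = 1 + 11.61 = 12.61.

12.61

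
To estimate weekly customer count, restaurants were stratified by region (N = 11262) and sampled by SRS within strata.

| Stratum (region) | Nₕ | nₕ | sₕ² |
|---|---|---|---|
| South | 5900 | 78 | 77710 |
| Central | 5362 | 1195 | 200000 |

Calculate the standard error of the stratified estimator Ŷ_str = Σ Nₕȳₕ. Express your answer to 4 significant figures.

Var(Ŷ_str) = Σₕ Nₕ²(1 − fₕ)sₕ²/nₕ.
South: 5900²·(1 − 78/5900)·77710/78 = 3.4222089 × 10^10.
Central: 5362²·(1 − 1195/5362)·200000/1195 = 3.7394902 × 10^9.
Sum = 3.7961579 × 10^10.
SE = √(3.7961579 × 10^10) = 194800.

194800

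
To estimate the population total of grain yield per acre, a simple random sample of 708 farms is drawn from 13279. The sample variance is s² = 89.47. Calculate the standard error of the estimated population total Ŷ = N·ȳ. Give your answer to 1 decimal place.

Var(Ŷ) = N²·Var(ȳ) = N²·(1 − n/N)·s²/n.
f = 708/13279 = 0.05331727; Var(ȳ) = 0.94668273·89.47/708 = 0.11963235.
Var(Ŷ) = 13279² · 0.11963235 = 2.1094993 × 10^7.
SE(Ŷ) = √(2.1094993 × 10^7) = 4592.9.

4592.9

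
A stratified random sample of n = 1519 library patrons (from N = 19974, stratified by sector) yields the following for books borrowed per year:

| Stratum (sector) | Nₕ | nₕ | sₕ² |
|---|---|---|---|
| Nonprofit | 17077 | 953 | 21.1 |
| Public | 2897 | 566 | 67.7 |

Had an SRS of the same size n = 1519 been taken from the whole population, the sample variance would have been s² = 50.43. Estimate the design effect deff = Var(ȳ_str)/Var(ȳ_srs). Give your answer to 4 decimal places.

0.5642

Var(ȳ_str) = Σ Wₕ²(1−fₕ)sₕ²/nₕ with Wₕ = Nₕ/19974:
  Nonprofit: (17077/19974)²·(1−953/17077)·21.1/953 = 0.01528072
  Public: (2897/19974)²·(1−566/2897)·67.7/566 = 0.0020245705
  → Var(ȳ_str) = 0.017305291.
Var(ȳ_srs) = (1 − 1519/19974)·50.43/1519 = 0.030674691.
deff = 0.017305291 / 0.030674691 = 0.5642.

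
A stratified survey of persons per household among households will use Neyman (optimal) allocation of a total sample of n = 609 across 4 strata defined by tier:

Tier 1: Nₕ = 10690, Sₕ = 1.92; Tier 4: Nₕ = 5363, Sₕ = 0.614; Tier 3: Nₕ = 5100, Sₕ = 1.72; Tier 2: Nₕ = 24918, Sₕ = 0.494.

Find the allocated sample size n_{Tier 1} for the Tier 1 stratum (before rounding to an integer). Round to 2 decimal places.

278.39

Neyman allocation: nₕ = n·NₕSₕ / Σⱼ NⱼSⱼ.
Σ NⱼSⱼ = 10690·1.92 + 5363·0.614 + 5100·1.72 + 24918·0.494 = 44899.174.
n_{Tier 1} = 609·10690·1.92 / 44899.174 = 278.39.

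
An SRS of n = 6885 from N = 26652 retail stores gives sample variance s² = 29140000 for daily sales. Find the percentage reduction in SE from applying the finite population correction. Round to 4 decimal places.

f = n/N = 6885/26652 = 0.25832958.
SE_no-fpc = √(s²/n) = 65.056816; SE_fpc = √((1−f)s²/n) = 56.027118.
Ratio = √(1−f) = 0.86120289. Reduction = 100·(1 − 0.86120289) = 13.8797%.

13.8797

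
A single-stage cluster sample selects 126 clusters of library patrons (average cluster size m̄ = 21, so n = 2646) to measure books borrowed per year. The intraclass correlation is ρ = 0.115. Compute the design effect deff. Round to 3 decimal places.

deff = 1 + (21 − 1)·0.115 = 1 + 2.3 = 3.3.

3.300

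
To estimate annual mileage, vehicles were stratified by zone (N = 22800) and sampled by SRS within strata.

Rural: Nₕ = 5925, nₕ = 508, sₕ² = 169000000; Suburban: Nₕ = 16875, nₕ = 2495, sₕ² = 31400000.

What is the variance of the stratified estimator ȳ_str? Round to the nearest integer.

Var(ȳ_str) = Σₕ Wₕ²(1 − fₕ)sₕ²/nₕ with Wₕ = Nₕ/N, N = 22800.
Rural: Wₕ = 0.25986842; term = 0.25986842²·(1 − 0.08573840)·169000000/508 = 20540.002.
Suburban: Wₕ = 0.74013158; term = 0.74013158²·(1 − 0.14785185)·31400000/2495 = 5874.7863.
Sum = 26414.788.

26415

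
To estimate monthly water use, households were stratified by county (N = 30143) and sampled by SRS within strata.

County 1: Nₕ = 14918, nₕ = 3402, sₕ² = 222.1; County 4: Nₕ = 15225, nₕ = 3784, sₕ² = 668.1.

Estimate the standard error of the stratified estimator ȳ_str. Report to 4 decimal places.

0.2149

Var(ȳ_str) = Σₕ Wₕ²(1 − fₕ)sₕ²/nₕ with Wₕ = Nₕ/N, N = 30143.
County 1: Wₕ = 0.49490761; term = 0.49490761²·(1 − 0.22804666)·222.1/3402 = 0.012343933.
County 4: Wₕ = 0.50509239; term = 0.50509239²·(1 − 0.24853859)·668.1/3784 = 0.033848442.
Sum = 0.046192375.
SE = √(0.046192375) = 0.2149.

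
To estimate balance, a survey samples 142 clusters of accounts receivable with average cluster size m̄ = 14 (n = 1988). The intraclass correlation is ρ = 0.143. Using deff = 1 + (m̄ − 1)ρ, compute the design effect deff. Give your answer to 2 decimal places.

deff = 1 + (14 − 1)·0.143 = 1 + 1.859 = 2.859.

2.86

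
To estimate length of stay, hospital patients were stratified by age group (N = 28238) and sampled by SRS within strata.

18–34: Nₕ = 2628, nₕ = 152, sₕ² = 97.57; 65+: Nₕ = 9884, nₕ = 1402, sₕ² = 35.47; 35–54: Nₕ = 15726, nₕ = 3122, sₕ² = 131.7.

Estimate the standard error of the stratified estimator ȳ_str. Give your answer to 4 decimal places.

Var(ȳ_str) = Σₕ Wₕ²(1 − fₕ)sₕ²/nₕ with Wₕ = Nₕ/N, N = 28238.
18–34: Wₕ = 0.09306608; term = 0.09306608²·(1 − 0.05783866)·97.57/152 = 0.0052381852.
65+: Wₕ = 0.35002479; term = 0.35002479²·(1 − 0.14184541)·35.47/1402 = 0.0026599674.
35–54: Wₕ = 0.55690913; term = 0.55690913²·(1 − 0.19852474)·131.7/3122 = 0.010486044.
Sum = 0.018384197.
SE = √(0.018384197) = 0.1356.

0.1356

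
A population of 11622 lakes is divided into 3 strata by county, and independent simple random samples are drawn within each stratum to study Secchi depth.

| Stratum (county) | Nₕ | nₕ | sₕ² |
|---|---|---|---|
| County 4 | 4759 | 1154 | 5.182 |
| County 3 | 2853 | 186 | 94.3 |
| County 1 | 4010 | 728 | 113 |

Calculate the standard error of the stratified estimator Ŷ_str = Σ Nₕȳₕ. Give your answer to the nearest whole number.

Var(Ŷ_str) = Σₕ Nₕ²(1 − fₕ)sₕ²/nₕ.
County 4: 4759²·(1 − 1154/4759)·5.182/1154 = 77039.344.
County 3: 2853²·(1 − 186/2853)·94.3/186 = 3.8576563 × 10^6.
County 1: 4010²·(1 − 728/4010)·113/728 = 2.0428196 × 10^6.
Sum = 5.9775152 × 10^6.
SE = √(5.9775152 × 10^6) = 2445.

2445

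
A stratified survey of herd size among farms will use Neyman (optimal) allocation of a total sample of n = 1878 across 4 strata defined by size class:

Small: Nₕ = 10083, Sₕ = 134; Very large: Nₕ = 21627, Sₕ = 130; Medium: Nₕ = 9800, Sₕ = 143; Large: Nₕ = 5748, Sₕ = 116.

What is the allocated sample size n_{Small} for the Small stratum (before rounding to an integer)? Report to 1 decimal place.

Neyman allocation: nₕ = n·NₕSₕ / Σⱼ NⱼSⱼ.
Σ NⱼSⱼ = 10083·134 + 21627·130 + 9800·143 + 5748·116 = 6.2308 × 10^6.
n_{Small} = 1878·10083·134 / (6.2308 × 10^6) = 407.2.

407.2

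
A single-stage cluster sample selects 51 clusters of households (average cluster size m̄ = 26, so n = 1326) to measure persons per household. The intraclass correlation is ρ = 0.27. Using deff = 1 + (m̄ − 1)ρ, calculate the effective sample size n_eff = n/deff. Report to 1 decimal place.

171.1

deff = 1 + (26 − 1)·0.27 = 1 + 6.75 = 7.75.
n_eff = 1326 / 7.75 = 171.1.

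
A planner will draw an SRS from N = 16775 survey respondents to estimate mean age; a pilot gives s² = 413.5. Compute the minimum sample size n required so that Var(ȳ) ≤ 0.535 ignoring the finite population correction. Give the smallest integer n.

Without fpc, n₀ = s²/D = 413.5/0.535 = 772.8972.
Rounding up, n = 773.

773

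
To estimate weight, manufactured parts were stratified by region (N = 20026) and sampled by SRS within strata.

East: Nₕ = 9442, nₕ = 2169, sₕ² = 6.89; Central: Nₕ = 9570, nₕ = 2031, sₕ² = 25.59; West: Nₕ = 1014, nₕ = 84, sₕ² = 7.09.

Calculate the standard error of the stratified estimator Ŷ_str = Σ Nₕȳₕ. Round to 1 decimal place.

1098.5

Var(Ŷ_str) = Σₕ Nₕ²(1 − fₕ)sₕ²/nₕ.
East: 9442²·(1 − 2169/9442)·6.89/2169 = 218140.98.
Central: 9570²·(1 − 2031/9570)·25.59/2031 = 909046.38.
West: 1014²·(1 − 84/1014)·7.09/84 = 79595.379.
Sum = 1.2067827 × 10^6.
SE = √(1.2067827 × 10^6) = 1098.5.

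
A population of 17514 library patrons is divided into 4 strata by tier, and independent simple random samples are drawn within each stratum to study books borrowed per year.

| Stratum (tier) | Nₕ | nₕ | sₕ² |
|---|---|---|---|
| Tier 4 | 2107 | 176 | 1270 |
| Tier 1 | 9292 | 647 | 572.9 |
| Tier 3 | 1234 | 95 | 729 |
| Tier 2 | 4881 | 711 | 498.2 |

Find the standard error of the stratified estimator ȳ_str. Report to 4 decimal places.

0.6397

Var(ȳ_str) = Σₕ Wₕ²(1 − fₕ)sₕ²/nₕ with Wₕ = Nₕ/N, N = 17514.
Tier 4: Wₕ = 0.12030376; term = 0.12030376²·(1 − 0.08353109)·1270/176 = 0.095712172.
Tier 1: Wₕ = 0.53054699; term = 0.53054699²·(1 − 0.06962979)·572.9/647 = 0.23188788.
Tier 3: Wₕ = 0.07045792; term = 0.07045792²·(1 − 0.07698541)·729/95 = 0.035161882.
Tier 2: Wₕ = 0.27869133; term = 0.27869133²·(1 − 0.14566687)·498.2/711 = 0.046495219.
Sum = 0.40925715.
SE = √(0.40925715) = 0.6397.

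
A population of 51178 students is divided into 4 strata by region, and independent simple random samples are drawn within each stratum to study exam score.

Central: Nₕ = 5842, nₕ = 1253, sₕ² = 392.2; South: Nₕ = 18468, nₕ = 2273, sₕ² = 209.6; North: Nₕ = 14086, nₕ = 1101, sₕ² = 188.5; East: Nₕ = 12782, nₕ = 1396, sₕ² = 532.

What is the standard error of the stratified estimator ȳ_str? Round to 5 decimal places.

0.21648

Var(ȳ_str) = Σₕ Wₕ²(1 − fₕ)sₕ²/nₕ with Wₕ = Nₕ/N, N = 51178.
Central: Wₕ = 0.11415061; term = 0.11415061²·(1 − 0.21448134)·392.2/1253 = 0.0032038303.
South: Wₕ = 0.36085818; term = 0.36085818²·(1 − 0.12307776)·209.6/2273 = 0.010529943.
North: Wₕ = 0.27523545; term = 0.27523545²·(1 − 0.07816271)·188.5/1101 = 0.011956032.
East: Wₕ = 0.24975575; term = 0.24975575²·(1 − 0.10921609)·532/1396 = 0.021175301.
Sum = 0.046865106.
SE = √(0.046865106) = 0.21648.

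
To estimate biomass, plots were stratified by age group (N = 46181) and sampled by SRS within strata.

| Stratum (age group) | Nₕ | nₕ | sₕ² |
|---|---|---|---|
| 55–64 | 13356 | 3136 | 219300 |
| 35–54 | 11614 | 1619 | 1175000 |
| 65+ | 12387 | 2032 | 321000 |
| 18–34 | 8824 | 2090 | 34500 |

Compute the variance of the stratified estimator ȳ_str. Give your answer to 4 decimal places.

53.9396

Var(ȳ_str) = Σₕ Wₕ²(1 − fₕ)sₕ²/nₕ with Wₕ = Nₕ/N, N = 46181.
55–64: Wₕ = 0.28920985; term = 0.28920985²·(1 − 0.23480084)·219300/3136 = 4.4757232.
35–54: Wₕ = 0.25148871; term = 0.25148871²·(1 − 0.13940072)·1175000/1619 = 39.502899.
65+: Wₕ = 0.26822719; term = 0.26822719²·(1 − 0.16404295)·321000/2032 = 9.5010347.
18–34: Wₕ = 0.19107425; term = 0.19107425²·(1 − 0.23685403)·34500/2090 = 0.4599226.
Sum = 53.93958.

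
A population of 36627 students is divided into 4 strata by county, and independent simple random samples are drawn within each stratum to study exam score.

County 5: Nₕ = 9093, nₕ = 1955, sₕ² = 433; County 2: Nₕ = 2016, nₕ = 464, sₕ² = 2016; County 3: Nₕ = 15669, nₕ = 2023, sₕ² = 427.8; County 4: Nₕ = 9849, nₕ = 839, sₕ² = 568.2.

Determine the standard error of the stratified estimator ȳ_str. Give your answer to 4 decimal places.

Var(ȳ_str) = Σₕ Wₕ²(1 − fₕ)sₕ²/nₕ with Wₕ = Nₕ/N, N = 36627.
County 5: Wₕ = 0.24825948; term = 0.24825948²·(1 − 0.21500055)·433/1955 = 0.01071574.
County 2: Wₕ = 0.05504136; term = 0.05504136²·(1 − 0.23015873)·2016/464 = 0.010133328.
County 3: Wₕ = 0.42779916; term = 0.42779916²·(1 − 0.12910843)·427.8/2023 = 0.033704574.
County 4: Wₕ = 0.26889999; term = 0.26889999²·(1 − 0.08518631)·568.2/839 = 0.044797471.
Sum = 0.099351113.
SE = √(0.099351113) = 0.3152.

0.3152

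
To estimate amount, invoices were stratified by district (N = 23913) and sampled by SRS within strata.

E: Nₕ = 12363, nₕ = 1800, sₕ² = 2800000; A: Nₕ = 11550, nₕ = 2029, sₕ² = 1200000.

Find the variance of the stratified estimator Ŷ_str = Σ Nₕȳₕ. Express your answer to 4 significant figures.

2.682 × 10^11

Var(Ŷ_str) = Σₕ Nₕ²(1 − fₕ)sₕ²/nₕ.
E: 12363²·(1 − 1800/12363)·2800000/1800 = 2.0314057 × 10^11.
A: 11550²·(1 − 2029/11550)·1200000/2029 = 6.5037486 × 10^10.
Sum = 2.6817806 × 10^11.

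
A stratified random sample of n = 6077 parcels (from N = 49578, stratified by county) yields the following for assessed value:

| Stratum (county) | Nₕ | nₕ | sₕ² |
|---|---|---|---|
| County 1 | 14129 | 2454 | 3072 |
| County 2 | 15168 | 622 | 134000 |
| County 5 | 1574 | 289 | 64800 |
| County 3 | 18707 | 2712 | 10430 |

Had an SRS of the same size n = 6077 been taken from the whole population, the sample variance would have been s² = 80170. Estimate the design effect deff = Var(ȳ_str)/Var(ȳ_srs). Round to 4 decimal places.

1.7343

Var(ȳ_str) = Σ Wₕ²(1−fₕ)sₕ²/nₕ with Wₕ = Nₕ/49578:
  County 1: (14129/49578)²·(1−2454/14129)·3072/2454 = 0.084011156
  County 2: (15168/49578)²·(1−622/15168)·134000/622 = 19.337855
  County 5: (1574/49578)²·(1−289/1574)·64800/289 = 0.18450452
  County 3: (18707/49578)²·(1−2712/18707)·10430/2712 = 0.46817154
  → Var(ȳ_str) = 20.074542.
Var(ȳ_srs) = (1 − 6077/49578)·80170/6077 = 11.575317.
deff = 20.074542 / 11.575317 = 1.7343.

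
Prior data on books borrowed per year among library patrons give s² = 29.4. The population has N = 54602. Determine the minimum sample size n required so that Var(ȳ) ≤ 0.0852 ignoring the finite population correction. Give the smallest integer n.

346

Without fpc, n₀ = s²/D = 29.4/0.0852 = 345.0704.
Rounding up, n = 346.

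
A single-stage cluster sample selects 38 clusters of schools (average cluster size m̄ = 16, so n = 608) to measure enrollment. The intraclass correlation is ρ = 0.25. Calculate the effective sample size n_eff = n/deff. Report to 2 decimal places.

128.00

deff = 1 + (16 − 1)·0.25 = 1 + 3.75 = 4.75.
n_eff = 608 / 4.75 = 128.00.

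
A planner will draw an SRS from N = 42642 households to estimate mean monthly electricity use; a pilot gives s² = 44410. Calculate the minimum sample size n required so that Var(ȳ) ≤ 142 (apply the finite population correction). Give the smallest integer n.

311

Without fpc, n₀ = s²/D = 44410/142 = 312.7465.
With fpc, (1 − n/N)·s²/n ≤ D requires n ≥ n₀/(1 + n₀/N) = 312.7465/(1 + 312.7465/42642) = 310.4694.
Rounding up, n = 311.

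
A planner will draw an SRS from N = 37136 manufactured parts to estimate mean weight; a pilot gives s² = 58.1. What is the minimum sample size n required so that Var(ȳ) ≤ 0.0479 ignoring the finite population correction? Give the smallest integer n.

1213

Without fpc, n₀ = s²/D = 58.1/0.0479 = 1212.9436.
Rounding up, n = 1213.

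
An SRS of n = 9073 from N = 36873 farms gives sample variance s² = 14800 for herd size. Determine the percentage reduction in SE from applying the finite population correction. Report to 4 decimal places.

f = n/N = 9073/36873 = 0.24606080.
SE_no-fpc = √(s²/n) = 1.2771897; SE_fpc = √((1−f)s²/n) = 1.1089796.
Ratio = √(1−f) = 0.86829672. Reduction = 100·(1 − 0.86829672) = 13.1703%.

13.1703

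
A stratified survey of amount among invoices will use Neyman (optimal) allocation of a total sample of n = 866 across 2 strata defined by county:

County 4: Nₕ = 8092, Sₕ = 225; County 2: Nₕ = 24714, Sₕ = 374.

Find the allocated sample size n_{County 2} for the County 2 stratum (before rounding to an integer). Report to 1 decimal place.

723.5

Neyman allocation: nₕ = n·NₕSₕ / Σⱼ NⱼSⱼ.
Σ NⱼSⱼ = 8092·225 + 24714·374 = 1.1063736 × 10^7.
n_{County 2} = 866·24714·374 / (1.1063736 × 10^7) = 723.5.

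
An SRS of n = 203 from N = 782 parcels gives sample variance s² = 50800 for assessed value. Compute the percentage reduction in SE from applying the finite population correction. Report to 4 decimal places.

13.9530

f = n/N = 203/782 = 0.25959079.
SE_no-fpc = √(s²/n) = 15.819175; SE_fpc = √((1−f)s²/n) = 13.611931.
Ratio = √(1−f) = 0.86047034. Reduction = 100·(1 − 0.86047034) = 13.9530%.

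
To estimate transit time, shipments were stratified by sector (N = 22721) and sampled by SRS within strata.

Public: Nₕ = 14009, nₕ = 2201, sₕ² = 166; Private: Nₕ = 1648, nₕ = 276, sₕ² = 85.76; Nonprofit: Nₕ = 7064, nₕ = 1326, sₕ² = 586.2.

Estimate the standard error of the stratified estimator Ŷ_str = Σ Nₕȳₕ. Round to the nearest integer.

5577

Var(Ŷ_str) = Σₕ Nₕ²(1 − fₕ)sₕ²/nₕ.
Public: 14009²·(1 − 2201/14009)·166/2201 = 1.247589 × 10^7.
Private: 1648²·(1 − 276/1648)·85.76/276 = 702565.81.
Nonprofit: 7064²·(1 − 1326/7064)·586.2/1326 = 1.791899 × 10^7.
Sum = 3.1097446 × 10^7.
SE = √(3.1097446 × 10^7) = 5577.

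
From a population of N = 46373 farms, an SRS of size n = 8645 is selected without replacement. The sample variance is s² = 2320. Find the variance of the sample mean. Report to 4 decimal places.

Under SRS without replacement, Var(ȳ) = (1 − f)·s²/n with f = n/N = 8645/46373 = 0.18642313.
Var(ȳ) = (1 − 0.18642313)·2320/8645 = 0.81357687·0.26836322 = 0.2183341.

0.2183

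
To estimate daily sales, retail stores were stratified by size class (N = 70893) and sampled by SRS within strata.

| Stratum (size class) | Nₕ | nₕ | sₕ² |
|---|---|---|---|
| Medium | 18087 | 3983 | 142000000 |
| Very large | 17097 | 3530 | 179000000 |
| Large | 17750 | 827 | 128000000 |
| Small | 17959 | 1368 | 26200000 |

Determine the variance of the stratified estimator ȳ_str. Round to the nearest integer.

14536

Var(ȳ_str) = Σₕ Wₕ²(1 − fₕ)sₕ²/nₕ with Wₕ = Nₕ/N, N = 70893.
Medium: Wₕ = 0.25513097; term = 0.25513097²·(1 − 0.22021341)·142000000/3983 = 1809.5899.
Very large: Wₕ = 0.24116626; term = 0.24116626²·(1 − 0.20646897)·179000000/3530 = 2340.3206.
Large: Wₕ = 0.25037733; term = 0.25037733²·(1 − 0.04659155)·128000000/827 = 9250.6758.
Small: Wₕ = 0.25332543; term = 0.25332543²·(1 − 0.07617351)·26200000/1368 = 1135.4374.
Sum = 14536.024.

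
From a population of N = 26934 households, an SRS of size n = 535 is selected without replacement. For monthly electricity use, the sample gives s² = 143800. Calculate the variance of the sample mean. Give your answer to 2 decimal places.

Under SRS without replacement, Var(ȳ) = (1 − f)·s²/n with f = n/N = 535/26934 = 0.01986337.
Var(ȳ) = (1 − 0.01986337)·143800/535 = 0.98013663·268.78505 = 263.44607.

263.45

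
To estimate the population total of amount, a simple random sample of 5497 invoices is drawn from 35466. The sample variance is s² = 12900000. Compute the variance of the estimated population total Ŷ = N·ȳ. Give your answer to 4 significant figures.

2.494 × 10^12

Var(Ŷ) = N²·Var(ȳ) = N²·(1 − n/N)·s²/n.
f = 5497/35466 = 0.15499351; Var(ȳ) = 0.84500649·12900000/5497 = 1983.0059.
Var(Ŷ) = 35466² · 1983.0059 = 2.4942985 × 10^12.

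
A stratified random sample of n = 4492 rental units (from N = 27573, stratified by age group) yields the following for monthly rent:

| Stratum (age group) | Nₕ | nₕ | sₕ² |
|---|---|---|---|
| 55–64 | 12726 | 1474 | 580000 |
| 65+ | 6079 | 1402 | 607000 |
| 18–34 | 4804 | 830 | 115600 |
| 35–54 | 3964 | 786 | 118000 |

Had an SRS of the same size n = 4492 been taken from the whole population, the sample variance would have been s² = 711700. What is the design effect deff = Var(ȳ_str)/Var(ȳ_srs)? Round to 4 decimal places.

0.7260

Var(ȳ_str) = Σ Wₕ²(1−fₕ)sₕ²/nₕ with Wₕ = Nₕ/27573:
  55–64: (12726/27573)²·(1−1474/12726)·580000/1474 = 74.111245
  65+: (6079/27573)²·(1−1402/6079)·607000/1402 = 16.190943
  18–34: (4804/27573)²·(1−830/4804)·115600/830 = 3.4973779
  35–54: (3964/27573)²·(1−786/3964)·118000/786 = 2.4875909
  → Var(ȳ_str) = 96.287157.
Var(ȳ_srs) = (1 − 4492/27573)·711700/4492 = 132.62574.
deff = 96.287157 / 132.62574 = 0.7260.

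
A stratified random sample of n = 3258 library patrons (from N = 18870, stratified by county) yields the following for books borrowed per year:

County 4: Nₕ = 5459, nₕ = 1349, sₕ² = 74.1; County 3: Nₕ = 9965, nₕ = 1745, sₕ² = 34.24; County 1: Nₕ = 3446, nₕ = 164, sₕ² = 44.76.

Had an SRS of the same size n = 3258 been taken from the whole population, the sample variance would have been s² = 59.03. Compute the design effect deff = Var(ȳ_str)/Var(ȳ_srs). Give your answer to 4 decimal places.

Var(ȳ_str) = Σ Wₕ²(1−fₕ)sₕ²/nₕ with Wₕ = Nₕ/18870:
  County 4: (5459/18870)²·(1−1349/5459)·74.1/1349 = 0.0034611257
  County 3: (9965/18870)²·(1−1745/9965)·34.24/1745 = 0.0045138139
  County 1: (3446/18870)²·(1−164/3446)·44.76/164 = 0.008668746
  → Var(ȳ_str) = 0.016643686.
Var(ȳ_srs) = (1 − 3258/18870)·59.03/3258 = 0.014990232.
deff = 0.016643686 / 0.014990232 = 1.1103.

1.1103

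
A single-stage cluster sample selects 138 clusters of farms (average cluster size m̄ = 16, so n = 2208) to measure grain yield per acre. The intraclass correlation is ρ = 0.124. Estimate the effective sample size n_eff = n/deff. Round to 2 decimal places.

772.03

deff = 1 + (16 − 1)·0.124 = 1 + 1.86 = 2.86.
n_eff = 2208 / 2.86 = 772.03.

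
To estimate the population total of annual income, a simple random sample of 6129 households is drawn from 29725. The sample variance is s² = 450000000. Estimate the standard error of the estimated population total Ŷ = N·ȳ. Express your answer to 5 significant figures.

Var(Ŷ) = N²·Var(ȳ) = N²·(1 − n/N)·s²/n.
f = 6129/29725 = 0.20619008; Var(ȳ) = 0.79380992·450000000/6129 = 58282.667.
Var(Ŷ) = 29725² · 58282.667 = 5.1497144 × 10^13.
SE(Ŷ) = √(5.1497144 × 10^13) = 7.1762 × 10^6.

7.1762 × 10^6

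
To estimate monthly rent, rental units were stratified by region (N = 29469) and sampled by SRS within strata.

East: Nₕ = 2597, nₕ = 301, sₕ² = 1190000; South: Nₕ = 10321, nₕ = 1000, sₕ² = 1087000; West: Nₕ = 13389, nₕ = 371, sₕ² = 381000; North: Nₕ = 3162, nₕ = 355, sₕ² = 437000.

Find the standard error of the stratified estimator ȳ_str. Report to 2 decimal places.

Var(ȳ_str) = Σₕ Wₕ²(1 − fₕ)sₕ²/nₕ with Wₕ = Nₕ/N, N = 29469.
East: Wₕ = 0.08812651; term = 0.08812651²·(1 − 0.11590296)·1190000/301 = 27.145228.
South: Wₕ = 0.35023245; term = 0.35023245²·(1 − 0.09688984)·1087000/1000 = 120.41568.
West: Wₕ = 0.45434185; term = 0.45434185²·(1 − 0.02770931)·381000/371 = 206.11646.
North: Wₕ = 0.10729920; term = 0.10729920²·(1 − 0.11227071)·437000/355 = 12.58133.
Sum = 366.2587.
SE = √(366.2587) = 19.14.

19.14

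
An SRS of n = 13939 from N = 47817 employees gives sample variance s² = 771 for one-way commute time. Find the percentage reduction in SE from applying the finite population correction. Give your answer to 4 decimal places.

f = n/N = 13939/47817 = 0.29150720.
SE_no-fpc = √(s²/n) = 0.23518595; SE_fpc = √((1−f)s²/n) = 0.19796075.
Ratio = √(1−f) = 0.84172014. Reduction = 100·(1 − 0.84172014) = 15.8280%.

15.8280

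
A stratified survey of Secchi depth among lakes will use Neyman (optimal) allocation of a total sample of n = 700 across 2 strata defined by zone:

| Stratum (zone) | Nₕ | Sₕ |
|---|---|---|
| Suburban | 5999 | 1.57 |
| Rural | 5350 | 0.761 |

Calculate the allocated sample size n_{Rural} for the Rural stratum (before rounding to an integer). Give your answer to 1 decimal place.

211.3

Neyman allocation: nₕ = n·NₕSₕ / Σⱼ NⱼSⱼ.
Σ NⱼSⱼ = 5999·1.57 + 5350·0.761 = 13489.78.
n_{Rural} = 700·5350·0.761 / 13489.78 = 211.3.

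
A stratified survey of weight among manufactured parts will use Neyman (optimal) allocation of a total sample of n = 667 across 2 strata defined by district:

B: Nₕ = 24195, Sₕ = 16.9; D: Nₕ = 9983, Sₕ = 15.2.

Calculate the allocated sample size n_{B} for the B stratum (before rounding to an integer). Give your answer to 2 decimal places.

486.47

Neyman allocation: nₕ = n·NₕSₕ / Σⱼ NⱼSⱼ.
Σ NⱼSⱼ = 24195·16.9 + 9983·15.2 = 560637.1.
n_{B} = 667·24195·16.9 / 560637.1 = 486.47.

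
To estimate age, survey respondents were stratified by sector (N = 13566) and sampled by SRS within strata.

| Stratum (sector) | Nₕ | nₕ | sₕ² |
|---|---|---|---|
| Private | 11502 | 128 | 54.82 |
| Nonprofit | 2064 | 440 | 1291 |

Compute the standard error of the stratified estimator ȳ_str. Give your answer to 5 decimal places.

0.59824

Var(ȳ_str) = Σₕ Wₕ²(1 − fₕ)sₕ²/nₕ with Wₕ = Nₕ/N, N = 13566.
Private: Wₕ = 0.84785493; term = 0.84785493²·(1 − 0.01112850)·54.82/128 = 0.30444723.
Nonprofit: Wₕ = 0.15214507; term = 0.15214507²·(1 − 0.21317829)·1291/440 = 0.053439903.
Sum = 0.35788713.
SE = √(0.35788713) = 0.59824.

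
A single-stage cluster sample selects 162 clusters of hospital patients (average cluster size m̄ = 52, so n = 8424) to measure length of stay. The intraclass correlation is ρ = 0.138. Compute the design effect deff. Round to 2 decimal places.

8.04

deff = 1 + (52 − 1)·0.138 = 1 + 7.038 = 8.038.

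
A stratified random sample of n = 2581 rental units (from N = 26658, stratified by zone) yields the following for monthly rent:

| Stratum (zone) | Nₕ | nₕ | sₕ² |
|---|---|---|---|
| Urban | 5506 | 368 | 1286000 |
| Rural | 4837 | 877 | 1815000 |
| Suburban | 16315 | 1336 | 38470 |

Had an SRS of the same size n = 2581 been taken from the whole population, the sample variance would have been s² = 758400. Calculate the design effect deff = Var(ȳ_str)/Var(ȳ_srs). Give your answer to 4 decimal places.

Var(ȳ_str) = Σ Wₕ²(1−fₕ)sₕ²/nₕ with Wₕ = Nₕ/26658:
  Urban: (5506/26658)²·(1−368/5506)·1286000/368 = 139.1132
  Rural: (4837/26658)²·(1−877/4837)·1815000/877 = 55.781884
  Suburban: (16315/26658)²·(1−1336/16315)·38470/1336 = 9.9021728
  → Var(ȳ_str) = 204.79726.
Var(ȳ_srs) = (1 − 2581/26658)·758400/2581 = 265.39035.
deff = 204.79726 / 265.39035 = 0.7717.

0.7717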